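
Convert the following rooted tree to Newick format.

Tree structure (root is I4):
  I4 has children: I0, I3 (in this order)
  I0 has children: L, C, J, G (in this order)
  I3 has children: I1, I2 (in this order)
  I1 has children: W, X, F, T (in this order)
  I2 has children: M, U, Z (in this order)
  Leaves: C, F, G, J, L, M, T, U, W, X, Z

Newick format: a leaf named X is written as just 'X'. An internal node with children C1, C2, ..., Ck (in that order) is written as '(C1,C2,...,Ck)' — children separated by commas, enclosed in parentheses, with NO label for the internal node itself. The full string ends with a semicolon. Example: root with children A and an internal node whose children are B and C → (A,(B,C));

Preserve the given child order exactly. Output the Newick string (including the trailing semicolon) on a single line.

internal I4 with children ['I0', 'I3']
  internal I0 with children ['L', 'C', 'J', 'G']
    leaf 'L' → 'L'
    leaf 'C' → 'C'
    leaf 'J' → 'J'
    leaf 'G' → 'G'
  → '(L,C,J,G)'
  internal I3 with children ['I1', 'I2']
    internal I1 with children ['W', 'X', 'F', 'T']
      leaf 'W' → 'W'
      leaf 'X' → 'X'
      leaf 'F' → 'F'
      leaf 'T' → 'T'
    → '(W,X,F,T)'
    internal I2 with children ['M', 'U', 'Z']
      leaf 'M' → 'M'
      leaf 'U' → 'U'
      leaf 'Z' → 'Z'
    → '(M,U,Z)'
  → '((W,X,F,T),(M,U,Z))'
→ '((L,C,J,G),((W,X,F,T),(M,U,Z)))'
Final: ((L,C,J,G),((W,X,F,T),(M,U,Z)));

Answer: ((L,C,J,G),((W,X,F,T),(M,U,Z)));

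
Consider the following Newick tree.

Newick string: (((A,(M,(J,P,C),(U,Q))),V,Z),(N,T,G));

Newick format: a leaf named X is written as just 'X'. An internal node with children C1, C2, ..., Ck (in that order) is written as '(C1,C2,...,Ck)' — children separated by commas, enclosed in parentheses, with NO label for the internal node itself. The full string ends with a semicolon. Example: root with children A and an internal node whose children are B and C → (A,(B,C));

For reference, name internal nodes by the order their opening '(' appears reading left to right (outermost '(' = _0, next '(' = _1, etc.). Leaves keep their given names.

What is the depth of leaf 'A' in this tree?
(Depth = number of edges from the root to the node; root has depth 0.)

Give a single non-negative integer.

Newick: (((A,(M,(J,P,C),(U,Q))),V,Z),(N,T,G));
Naming internals by '(' encounter order: outermost '(' = _0, next = _1, ...
Query node: A
Path from root: _0 -> _1 -> _2 -> A
Depth of A: 3 (number of edges from root)

Answer: 3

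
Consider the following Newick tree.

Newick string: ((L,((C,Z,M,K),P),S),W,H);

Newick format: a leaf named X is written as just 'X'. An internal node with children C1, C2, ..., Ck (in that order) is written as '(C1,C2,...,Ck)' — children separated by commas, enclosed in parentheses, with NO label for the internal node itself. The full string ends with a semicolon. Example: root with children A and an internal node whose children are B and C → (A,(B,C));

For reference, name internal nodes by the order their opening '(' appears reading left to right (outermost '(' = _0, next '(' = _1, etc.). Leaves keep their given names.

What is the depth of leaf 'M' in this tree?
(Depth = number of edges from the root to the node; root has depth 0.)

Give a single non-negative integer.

Answer: 4

Derivation:
Newick: ((L,((C,Z,M,K),P),S),W,H);
Naming internals by '(' encounter order: outermost '(' = _0, next = _1, ...
Query node: M
Path from root: _0 -> _1 -> _2 -> _3 -> M
Depth of M: 4 (number of edges from root)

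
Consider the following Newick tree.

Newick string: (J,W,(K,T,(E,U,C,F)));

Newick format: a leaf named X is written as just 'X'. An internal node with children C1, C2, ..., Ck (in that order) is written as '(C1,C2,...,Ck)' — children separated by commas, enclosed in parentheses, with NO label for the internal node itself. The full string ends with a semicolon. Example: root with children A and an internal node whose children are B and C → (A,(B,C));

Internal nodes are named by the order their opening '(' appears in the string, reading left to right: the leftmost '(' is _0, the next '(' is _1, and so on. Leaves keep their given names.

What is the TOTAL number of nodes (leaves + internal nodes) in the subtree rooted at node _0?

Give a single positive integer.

Answer: 11

Derivation:
Newick: (J,W,(K,T,(E,U,C,F)));
Locate _0: it is the '(' at position 0 (the 1st '(' reading left to right).
Query: subtree rooted at _0
_0: subtree_size = 1 + 10
  J: subtree_size = 1 + 0
  W: subtree_size = 1 + 0
  _1: subtree_size = 1 + 7
    K: subtree_size = 1 + 0
    T: subtree_size = 1 + 0
    _2: subtree_size = 1 + 4
      E: subtree_size = 1 + 0
      U: subtree_size = 1 + 0
      C: subtree_size = 1 + 0
      F: subtree_size = 1 + 0
Total subtree size of _0: 11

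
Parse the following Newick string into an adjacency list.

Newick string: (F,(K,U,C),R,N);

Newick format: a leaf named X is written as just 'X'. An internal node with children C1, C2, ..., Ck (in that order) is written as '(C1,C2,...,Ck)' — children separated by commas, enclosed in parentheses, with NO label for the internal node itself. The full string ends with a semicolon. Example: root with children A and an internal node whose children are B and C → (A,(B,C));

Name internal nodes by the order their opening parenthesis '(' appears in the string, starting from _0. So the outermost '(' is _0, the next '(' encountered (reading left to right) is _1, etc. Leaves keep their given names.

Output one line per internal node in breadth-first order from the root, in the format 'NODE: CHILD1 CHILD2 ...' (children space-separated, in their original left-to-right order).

Input: (F,(K,U,C),R,N);
Scanning left-to-right, naming '(' by encounter order:
  pos 0: '(' -> open internal node _0 (depth 1)
  pos 3: '(' -> open internal node _1 (depth 2)
  pos 9: ')' -> close internal node _1 (now at depth 1)
  pos 14: ')' -> close internal node _0 (now at depth 0)
Total internal nodes: 2
BFS adjacency from root:
  _0: F _1 R N
  _1: K U C

Answer: _0: F _1 R N
_1: K U C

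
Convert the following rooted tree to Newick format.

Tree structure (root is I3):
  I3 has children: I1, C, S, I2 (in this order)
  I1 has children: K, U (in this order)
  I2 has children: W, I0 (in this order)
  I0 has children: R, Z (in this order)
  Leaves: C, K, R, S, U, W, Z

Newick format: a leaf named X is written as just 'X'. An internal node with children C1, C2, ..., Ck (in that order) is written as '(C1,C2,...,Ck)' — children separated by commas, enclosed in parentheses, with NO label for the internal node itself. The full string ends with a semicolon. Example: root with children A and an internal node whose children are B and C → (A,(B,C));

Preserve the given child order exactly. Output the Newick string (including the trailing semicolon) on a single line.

internal I3 with children ['I1', 'C', 'S', 'I2']
  internal I1 with children ['K', 'U']
    leaf 'K' → 'K'
    leaf 'U' → 'U'
  → '(K,U)'
  leaf 'C' → 'C'
  leaf 'S' → 'S'
  internal I2 with children ['W', 'I0']
    leaf 'W' → 'W'
    internal I0 with children ['R', 'Z']
      leaf 'R' → 'R'
      leaf 'Z' → 'Z'
    → '(R,Z)'
  → '(W,(R,Z))'
→ '((K,U),C,S,(W,(R,Z)))'
Final: ((K,U),C,S,(W,(R,Z)));

Answer: ((K,U),C,S,(W,(R,Z)));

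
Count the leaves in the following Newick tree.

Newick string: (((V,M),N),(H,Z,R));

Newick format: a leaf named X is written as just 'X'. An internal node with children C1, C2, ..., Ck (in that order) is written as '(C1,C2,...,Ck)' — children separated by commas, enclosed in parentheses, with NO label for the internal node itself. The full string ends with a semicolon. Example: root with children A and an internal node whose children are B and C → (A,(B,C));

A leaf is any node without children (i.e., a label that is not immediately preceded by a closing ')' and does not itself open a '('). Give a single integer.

Newick: (((V,M),N),(H,Z,R));
Scan left-to-right; a leaf is any maximal label run not followed by '(':
  pos 3: leaf 'V' → count = 1
  pos 5: leaf 'M' → count = 2
  pos 8: leaf 'N' → count = 3
  pos 12: leaf 'H' → count = 4
  pos 14: leaf 'Z' → count = 5
  pos 16: leaf 'R' → count = 6
Total leaves: 6

Answer: 6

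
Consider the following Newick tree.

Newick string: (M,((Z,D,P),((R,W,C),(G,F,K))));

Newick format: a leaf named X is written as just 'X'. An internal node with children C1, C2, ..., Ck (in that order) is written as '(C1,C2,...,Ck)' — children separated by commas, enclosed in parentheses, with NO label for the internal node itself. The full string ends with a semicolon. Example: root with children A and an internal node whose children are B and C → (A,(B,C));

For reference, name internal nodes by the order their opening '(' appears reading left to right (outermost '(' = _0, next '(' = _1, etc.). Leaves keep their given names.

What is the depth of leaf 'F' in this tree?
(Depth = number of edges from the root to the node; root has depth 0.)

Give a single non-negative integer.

Newick: (M,((Z,D,P),((R,W,C),(G,F,K))));
Naming internals by '(' encounter order: outermost '(' = _0, next = _1, ...
Query node: F
Path from root: _0 -> _1 -> _3 -> _5 -> F
Depth of F: 4 (number of edges from root)

Answer: 4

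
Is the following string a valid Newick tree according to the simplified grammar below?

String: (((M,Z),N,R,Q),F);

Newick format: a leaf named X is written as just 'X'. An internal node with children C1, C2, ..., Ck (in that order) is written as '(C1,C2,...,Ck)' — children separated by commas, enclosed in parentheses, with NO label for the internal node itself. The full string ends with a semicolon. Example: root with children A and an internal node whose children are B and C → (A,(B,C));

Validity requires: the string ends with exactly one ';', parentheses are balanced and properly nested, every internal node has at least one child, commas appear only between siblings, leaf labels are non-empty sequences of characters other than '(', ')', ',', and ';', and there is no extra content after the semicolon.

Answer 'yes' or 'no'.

Input: (((M,Z),N,R,Q),F);
Paren balance: 3 '(' vs 3 ')' OK
Ends with single ';': True
Full parse: OK
Valid: True

Answer: yes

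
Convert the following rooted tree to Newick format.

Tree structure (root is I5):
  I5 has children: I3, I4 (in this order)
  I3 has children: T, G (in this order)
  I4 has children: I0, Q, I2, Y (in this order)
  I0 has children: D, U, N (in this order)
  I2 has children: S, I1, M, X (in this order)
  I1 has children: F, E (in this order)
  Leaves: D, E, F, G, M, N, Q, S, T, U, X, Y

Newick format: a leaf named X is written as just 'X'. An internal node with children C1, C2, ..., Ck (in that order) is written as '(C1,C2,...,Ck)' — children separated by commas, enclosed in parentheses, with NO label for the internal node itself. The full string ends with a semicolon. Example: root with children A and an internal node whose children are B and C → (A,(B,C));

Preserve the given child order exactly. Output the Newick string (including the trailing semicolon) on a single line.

internal I5 with children ['I3', 'I4']
  internal I3 with children ['T', 'G']
    leaf 'T' → 'T'
    leaf 'G' → 'G'
  → '(T,G)'
  internal I4 with children ['I0', 'Q', 'I2', 'Y']
    internal I0 with children ['D', 'U', 'N']
      leaf 'D' → 'D'
      leaf 'U' → 'U'
      leaf 'N' → 'N'
    → '(D,U,N)'
    leaf 'Q' → 'Q'
    internal I2 with children ['S', 'I1', 'M', 'X']
      leaf 'S' → 'S'
      internal I1 with children ['F', 'E']
        leaf 'F' → 'F'
        leaf 'E' → 'E'
      → '(F,E)'
      leaf 'M' → 'M'
      leaf 'X' → 'X'
    → '(S,(F,E),M,X)'
    leaf 'Y' → 'Y'
  → '((D,U,N),Q,(S,(F,E),M,X),Y)'
→ '((T,G),((D,U,N),Q,(S,(F,E),M,X),Y))'
Final: ((T,G),((D,U,N),Q,(S,(F,E),M,X),Y));

Answer: ((T,G),((D,U,N),Q,(S,(F,E),M,X),Y));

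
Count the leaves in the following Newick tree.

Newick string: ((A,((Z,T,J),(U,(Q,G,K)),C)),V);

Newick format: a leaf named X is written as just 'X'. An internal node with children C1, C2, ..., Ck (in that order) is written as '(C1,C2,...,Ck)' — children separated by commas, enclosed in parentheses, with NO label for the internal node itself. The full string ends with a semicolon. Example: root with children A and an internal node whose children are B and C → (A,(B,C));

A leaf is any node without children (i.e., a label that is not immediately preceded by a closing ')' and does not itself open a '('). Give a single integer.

Newick: ((A,((Z,T,J),(U,(Q,G,K)),C)),V);
Scan left-to-right; a leaf is any maximal label run not followed by '(':
  pos 2: leaf 'A' → count = 1
  pos 6: leaf 'Z' → count = 2
  pos 8: leaf 'T' → count = 3
  pos 10: leaf 'J' → count = 4
  pos 14: leaf 'U' → count = 5
  pos 17: leaf 'Q' → count = 6
  pos 19: leaf 'G' → count = 7
  pos 21: leaf 'K' → count = 8
  pos 25: leaf 'C' → count = 9
  pos 29: leaf 'V' → count = 10
Total leaves: 10

Answer: 10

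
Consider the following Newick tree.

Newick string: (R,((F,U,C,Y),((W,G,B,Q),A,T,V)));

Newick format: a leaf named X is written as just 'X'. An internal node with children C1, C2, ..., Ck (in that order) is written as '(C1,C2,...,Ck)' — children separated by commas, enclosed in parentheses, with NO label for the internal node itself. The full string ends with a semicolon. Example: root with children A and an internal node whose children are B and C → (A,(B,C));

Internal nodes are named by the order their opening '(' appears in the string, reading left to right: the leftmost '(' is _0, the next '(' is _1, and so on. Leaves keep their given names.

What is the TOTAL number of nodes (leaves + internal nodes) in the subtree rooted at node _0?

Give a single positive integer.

Newick: (R,((F,U,C,Y),((W,G,B,Q),A,T,V)));
Locate _0: it is the '(' at position 0 (the 1st '(' reading left to right).
Query: subtree rooted at _0
_0: subtree_size = 1 + 16
  R: subtree_size = 1 + 0
  _1: subtree_size = 1 + 14
    _2: subtree_size = 1 + 4
      F: subtree_size = 1 + 0
      U: subtree_size = 1 + 0
      C: subtree_size = 1 + 0
      Y: subtree_size = 1 + 0
    _3: subtree_size = 1 + 8
      _4: subtree_size = 1 + 4
        W: subtree_size = 1 + 0
        G: subtree_size = 1 + 0
        B: subtree_size = 1 + 0
        Q: subtree_size = 1 + 0
      A: subtree_size = 1 + 0
      T: subtree_size = 1 + 0
      V: subtree_size = 1 + 0
Total subtree size of _0: 17

Answer: 17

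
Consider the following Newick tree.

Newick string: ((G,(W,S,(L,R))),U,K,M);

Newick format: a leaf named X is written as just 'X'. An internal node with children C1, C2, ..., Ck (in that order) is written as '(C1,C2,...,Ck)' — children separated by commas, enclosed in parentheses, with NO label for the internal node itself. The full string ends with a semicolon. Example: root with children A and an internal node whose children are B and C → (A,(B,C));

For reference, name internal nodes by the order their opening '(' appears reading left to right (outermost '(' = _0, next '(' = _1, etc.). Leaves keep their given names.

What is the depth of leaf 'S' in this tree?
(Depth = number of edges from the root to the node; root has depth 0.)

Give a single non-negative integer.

Newick: ((G,(W,S,(L,R))),U,K,M);
Naming internals by '(' encounter order: outermost '(' = _0, next = _1, ...
Query node: S
Path from root: _0 -> _1 -> _2 -> S
Depth of S: 3 (number of edges from root)

Answer: 3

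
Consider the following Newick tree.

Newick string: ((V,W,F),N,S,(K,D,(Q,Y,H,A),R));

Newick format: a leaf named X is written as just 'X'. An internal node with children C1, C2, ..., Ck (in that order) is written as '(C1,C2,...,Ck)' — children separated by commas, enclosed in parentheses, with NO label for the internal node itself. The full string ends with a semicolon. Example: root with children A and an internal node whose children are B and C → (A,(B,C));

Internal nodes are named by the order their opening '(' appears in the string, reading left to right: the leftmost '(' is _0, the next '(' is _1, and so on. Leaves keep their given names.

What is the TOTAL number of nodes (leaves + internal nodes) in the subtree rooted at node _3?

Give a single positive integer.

Newick: ((V,W,F),N,S,(K,D,(Q,Y,H,A),R));
Locate _3: it is the '(' at position 18 (the 4th '(' reading left to right).
Query: subtree rooted at _3
_3: subtree_size = 1 + 4
  Q: subtree_size = 1 + 0
  Y: subtree_size = 1 + 0
  H: subtree_size = 1 + 0
  A: subtree_size = 1 + 0
Total subtree size of _3: 5

Answer: 5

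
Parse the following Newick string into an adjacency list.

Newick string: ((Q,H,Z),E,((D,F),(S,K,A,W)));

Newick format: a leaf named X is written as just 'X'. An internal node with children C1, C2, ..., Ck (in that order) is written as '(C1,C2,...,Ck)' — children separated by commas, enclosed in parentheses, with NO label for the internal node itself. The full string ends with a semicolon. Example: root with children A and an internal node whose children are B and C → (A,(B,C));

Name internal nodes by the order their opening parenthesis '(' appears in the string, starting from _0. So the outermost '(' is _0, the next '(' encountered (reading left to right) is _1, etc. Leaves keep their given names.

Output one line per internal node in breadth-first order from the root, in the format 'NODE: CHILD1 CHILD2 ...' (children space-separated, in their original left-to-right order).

Input: ((Q,H,Z),E,((D,F),(S,K,A,W)));
Scanning left-to-right, naming '(' by encounter order:
  pos 0: '(' -> open internal node _0 (depth 1)
  pos 1: '(' -> open internal node _1 (depth 2)
  pos 7: ')' -> close internal node _1 (now at depth 1)
  pos 11: '(' -> open internal node _2 (depth 2)
  pos 12: '(' -> open internal node _3 (depth 3)
  pos 16: ')' -> close internal node _3 (now at depth 2)
  pos 18: '(' -> open internal node _4 (depth 3)
  pos 26: ')' -> close internal node _4 (now at depth 2)
  pos 27: ')' -> close internal node _2 (now at depth 1)
  pos 28: ')' -> close internal node _0 (now at depth 0)
Total internal nodes: 5
BFS adjacency from root:
  _0: _1 E _2
  _1: Q H Z
  _2: _3 _4
  _3: D F
  _4: S K A W

Answer: _0: _1 E _2
_1: Q H Z
_2: _3 _4
_3: D F
_4: S K A W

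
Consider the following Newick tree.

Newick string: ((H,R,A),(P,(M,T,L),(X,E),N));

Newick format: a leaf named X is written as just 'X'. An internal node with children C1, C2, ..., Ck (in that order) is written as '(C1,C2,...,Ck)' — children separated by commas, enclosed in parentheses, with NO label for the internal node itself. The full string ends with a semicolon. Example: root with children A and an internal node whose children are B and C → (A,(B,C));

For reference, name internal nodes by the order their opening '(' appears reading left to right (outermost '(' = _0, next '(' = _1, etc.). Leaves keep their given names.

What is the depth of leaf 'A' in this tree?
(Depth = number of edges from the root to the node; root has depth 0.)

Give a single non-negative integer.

Answer: 2

Derivation:
Newick: ((H,R,A),(P,(M,T,L),(X,E),N));
Naming internals by '(' encounter order: outermost '(' = _0, next = _1, ...
Query node: A
Path from root: _0 -> _1 -> A
Depth of A: 2 (number of edges from root)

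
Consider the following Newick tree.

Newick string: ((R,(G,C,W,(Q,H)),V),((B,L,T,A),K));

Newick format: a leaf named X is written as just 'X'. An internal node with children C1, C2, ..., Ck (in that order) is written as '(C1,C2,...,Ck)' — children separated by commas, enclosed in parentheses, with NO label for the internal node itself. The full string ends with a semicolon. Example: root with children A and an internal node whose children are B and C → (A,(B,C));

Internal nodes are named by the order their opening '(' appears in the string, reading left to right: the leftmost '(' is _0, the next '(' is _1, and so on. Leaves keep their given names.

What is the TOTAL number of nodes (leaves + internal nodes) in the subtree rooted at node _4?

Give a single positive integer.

Answer: 7

Derivation:
Newick: ((R,(G,C,W,(Q,H)),V),((B,L,T,A),K));
Locate _4: it is the '(' at position 21 (the 5th '(' reading left to right).
Query: subtree rooted at _4
_4: subtree_size = 1 + 6
  _5: subtree_size = 1 + 4
    B: subtree_size = 1 + 0
    L: subtree_size = 1 + 0
    T: subtree_size = 1 + 0
    A: subtree_size = 1 + 0
  K: subtree_size = 1 + 0
Total subtree size of _4: 7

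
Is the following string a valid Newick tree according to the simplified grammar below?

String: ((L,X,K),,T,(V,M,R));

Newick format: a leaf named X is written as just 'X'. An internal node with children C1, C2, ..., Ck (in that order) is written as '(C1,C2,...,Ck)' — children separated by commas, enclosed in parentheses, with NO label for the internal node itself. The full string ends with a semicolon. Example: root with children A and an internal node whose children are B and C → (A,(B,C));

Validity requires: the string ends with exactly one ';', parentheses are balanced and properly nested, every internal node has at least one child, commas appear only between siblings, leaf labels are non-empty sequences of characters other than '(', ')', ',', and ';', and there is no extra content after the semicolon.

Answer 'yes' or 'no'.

Answer: no

Derivation:
Input: ((L,X,K),,T,(V,M,R));
Paren balance: 3 '(' vs 3 ')' OK
Ends with single ';': True
Full parse: FAILS (empty leaf label at pos 9)
Valid: False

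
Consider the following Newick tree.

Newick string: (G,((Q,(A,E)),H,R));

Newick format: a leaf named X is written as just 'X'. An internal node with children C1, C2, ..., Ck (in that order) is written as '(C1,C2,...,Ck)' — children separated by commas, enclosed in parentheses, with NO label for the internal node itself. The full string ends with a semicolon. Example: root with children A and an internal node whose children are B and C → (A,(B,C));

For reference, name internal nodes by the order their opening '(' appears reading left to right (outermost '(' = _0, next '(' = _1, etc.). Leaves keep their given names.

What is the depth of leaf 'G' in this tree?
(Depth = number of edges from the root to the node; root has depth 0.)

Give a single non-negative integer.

Newick: (G,((Q,(A,E)),H,R));
Naming internals by '(' encounter order: outermost '(' = _0, next = _1, ...
Query node: G
Path from root: _0 -> G
Depth of G: 1 (number of edges from root)

Answer: 1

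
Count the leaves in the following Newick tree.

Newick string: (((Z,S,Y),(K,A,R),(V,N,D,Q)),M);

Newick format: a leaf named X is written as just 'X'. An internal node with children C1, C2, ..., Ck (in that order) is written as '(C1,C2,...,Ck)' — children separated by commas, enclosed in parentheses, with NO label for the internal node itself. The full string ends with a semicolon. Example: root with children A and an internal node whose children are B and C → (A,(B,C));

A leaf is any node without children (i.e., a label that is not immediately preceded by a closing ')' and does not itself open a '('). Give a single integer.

Newick: (((Z,S,Y),(K,A,R),(V,N,D,Q)),M);
Scan left-to-right; a leaf is any maximal label run not followed by '(':
  pos 3: leaf 'Z' → count = 1
  pos 5: leaf 'S' → count = 2
  pos 7: leaf 'Y' → count = 3
  pos 11: leaf 'K' → count = 4
  pos 13: leaf 'A' → count = 5
  pos 15: leaf 'R' → count = 6
  pos 19: leaf 'V' → count = 7
  pos 21: leaf 'N' → count = 8
  pos 23: leaf 'D' → count = 9
  pos 25: leaf 'Q' → count = 10
  pos 29: leaf 'M' → count = 11
Total leaves: 11

Answer: 11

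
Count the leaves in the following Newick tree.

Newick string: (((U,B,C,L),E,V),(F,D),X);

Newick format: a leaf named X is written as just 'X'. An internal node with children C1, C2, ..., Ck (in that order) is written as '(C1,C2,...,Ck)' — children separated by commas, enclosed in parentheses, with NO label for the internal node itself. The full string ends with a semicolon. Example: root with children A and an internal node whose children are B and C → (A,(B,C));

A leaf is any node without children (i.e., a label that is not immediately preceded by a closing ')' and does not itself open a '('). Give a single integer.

Answer: 9

Derivation:
Newick: (((U,B,C,L),E,V),(F,D),X);
Scan left-to-right; a leaf is any maximal label run not followed by '(':
  pos 3: leaf 'U' → count = 1
  pos 5: leaf 'B' → count = 2
  pos 7: leaf 'C' → count = 3
  pos 9: leaf 'L' → count = 4
  pos 12: leaf 'E' → count = 5
  pos 14: leaf 'V' → count = 6
  pos 18: leaf 'F' → count = 7
  pos 20: leaf 'D' → count = 8
  pos 23: leaf 'X' → count = 9
Total leaves: 9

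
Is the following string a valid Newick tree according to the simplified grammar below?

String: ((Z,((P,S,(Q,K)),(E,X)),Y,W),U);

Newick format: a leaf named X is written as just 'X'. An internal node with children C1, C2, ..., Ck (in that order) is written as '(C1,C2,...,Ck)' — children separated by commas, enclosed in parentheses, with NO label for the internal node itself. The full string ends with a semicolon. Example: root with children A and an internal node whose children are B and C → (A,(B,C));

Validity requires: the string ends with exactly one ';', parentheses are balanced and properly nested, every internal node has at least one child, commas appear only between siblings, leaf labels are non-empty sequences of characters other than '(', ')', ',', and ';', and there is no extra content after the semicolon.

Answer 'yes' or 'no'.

Input: ((Z,((P,S,(Q,K)),(E,X)),Y,W),U);
Paren balance: 6 '(' vs 6 ')' OK
Ends with single ';': True
Full parse: OK
Valid: True

Answer: yes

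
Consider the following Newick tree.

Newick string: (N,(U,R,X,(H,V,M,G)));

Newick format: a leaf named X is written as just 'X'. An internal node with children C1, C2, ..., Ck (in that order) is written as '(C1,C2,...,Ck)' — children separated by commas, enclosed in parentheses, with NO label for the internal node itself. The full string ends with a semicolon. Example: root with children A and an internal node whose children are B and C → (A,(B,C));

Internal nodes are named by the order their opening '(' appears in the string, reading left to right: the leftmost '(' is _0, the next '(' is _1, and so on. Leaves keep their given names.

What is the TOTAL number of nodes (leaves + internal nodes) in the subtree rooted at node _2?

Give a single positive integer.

Answer: 5

Derivation:
Newick: (N,(U,R,X,(H,V,M,G)));
Locate _2: it is the '(' at position 10 (the 3rd '(' reading left to right).
Query: subtree rooted at _2
_2: subtree_size = 1 + 4
  H: subtree_size = 1 + 0
  V: subtree_size = 1 + 0
  M: subtree_size = 1 + 0
  G: subtree_size = 1 + 0
Total subtree size of _2: 5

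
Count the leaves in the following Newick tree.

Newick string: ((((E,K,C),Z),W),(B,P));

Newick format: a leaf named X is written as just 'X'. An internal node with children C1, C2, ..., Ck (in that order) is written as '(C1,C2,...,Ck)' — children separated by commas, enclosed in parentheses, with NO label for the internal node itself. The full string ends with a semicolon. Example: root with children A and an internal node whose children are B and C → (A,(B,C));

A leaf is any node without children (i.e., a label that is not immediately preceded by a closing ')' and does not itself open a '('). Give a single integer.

Newick: ((((E,K,C),Z),W),(B,P));
Scan left-to-right; a leaf is any maximal label run not followed by '(':
  pos 4: leaf 'E' → count = 1
  pos 6: leaf 'K' → count = 2
  pos 8: leaf 'C' → count = 3
  pos 11: leaf 'Z' → count = 4
  pos 14: leaf 'W' → count = 5
  pos 18: leaf 'B' → count = 6
  pos 20: leaf 'P' → count = 7
Total leaves: 7

Answer: 7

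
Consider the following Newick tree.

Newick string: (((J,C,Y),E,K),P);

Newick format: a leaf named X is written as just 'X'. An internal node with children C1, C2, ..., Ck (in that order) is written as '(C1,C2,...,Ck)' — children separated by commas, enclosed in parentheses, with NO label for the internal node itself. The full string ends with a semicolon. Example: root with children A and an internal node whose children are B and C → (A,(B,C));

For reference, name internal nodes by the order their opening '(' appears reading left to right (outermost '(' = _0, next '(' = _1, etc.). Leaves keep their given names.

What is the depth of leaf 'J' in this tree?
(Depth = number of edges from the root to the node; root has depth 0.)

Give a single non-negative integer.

Newick: (((J,C,Y),E,K),P);
Naming internals by '(' encounter order: outermost '(' = _0, next = _1, ...
Query node: J
Path from root: _0 -> _1 -> _2 -> J
Depth of J: 3 (number of edges from root)

Answer: 3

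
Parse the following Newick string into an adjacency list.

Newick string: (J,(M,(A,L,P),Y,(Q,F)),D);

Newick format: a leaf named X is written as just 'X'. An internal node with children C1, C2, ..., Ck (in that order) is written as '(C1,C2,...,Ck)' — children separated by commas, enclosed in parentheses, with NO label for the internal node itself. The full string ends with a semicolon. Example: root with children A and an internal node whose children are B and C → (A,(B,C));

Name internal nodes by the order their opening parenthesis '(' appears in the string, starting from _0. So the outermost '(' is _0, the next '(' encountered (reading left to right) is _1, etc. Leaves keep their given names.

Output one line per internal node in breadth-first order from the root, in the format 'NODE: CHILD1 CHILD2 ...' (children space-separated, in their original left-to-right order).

Answer: _0: J _1 D
_1: M _2 Y _3
_2: A L P
_3: Q F

Derivation:
Input: (J,(M,(A,L,P),Y,(Q,F)),D);
Scanning left-to-right, naming '(' by encounter order:
  pos 0: '(' -> open internal node _0 (depth 1)
  pos 3: '(' -> open internal node _1 (depth 2)
  pos 6: '(' -> open internal node _2 (depth 3)
  pos 12: ')' -> close internal node _2 (now at depth 2)
  pos 16: '(' -> open internal node _3 (depth 3)
  pos 20: ')' -> close internal node _3 (now at depth 2)
  pos 21: ')' -> close internal node _1 (now at depth 1)
  pos 24: ')' -> close internal node _0 (now at depth 0)
Total internal nodes: 4
BFS adjacency from root:
  _0: J _1 D
  _1: M _2 Y _3
  _2: A L P
  _3: Q F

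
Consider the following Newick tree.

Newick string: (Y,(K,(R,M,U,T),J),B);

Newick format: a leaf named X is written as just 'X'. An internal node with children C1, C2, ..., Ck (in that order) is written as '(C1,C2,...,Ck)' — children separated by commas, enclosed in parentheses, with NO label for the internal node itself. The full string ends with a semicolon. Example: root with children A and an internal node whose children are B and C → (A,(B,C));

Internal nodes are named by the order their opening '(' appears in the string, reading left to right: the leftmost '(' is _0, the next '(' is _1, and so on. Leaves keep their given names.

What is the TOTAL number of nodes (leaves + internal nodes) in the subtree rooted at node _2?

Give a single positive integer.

Newick: (Y,(K,(R,M,U,T),J),B);
Locate _2: it is the '(' at position 6 (the 3rd '(' reading left to right).
Query: subtree rooted at _2
_2: subtree_size = 1 + 4
  R: subtree_size = 1 + 0
  M: subtree_size = 1 + 0
  U: subtree_size = 1 + 0
  T: subtree_size = 1 + 0
Total subtree size of _2: 5

Answer: 5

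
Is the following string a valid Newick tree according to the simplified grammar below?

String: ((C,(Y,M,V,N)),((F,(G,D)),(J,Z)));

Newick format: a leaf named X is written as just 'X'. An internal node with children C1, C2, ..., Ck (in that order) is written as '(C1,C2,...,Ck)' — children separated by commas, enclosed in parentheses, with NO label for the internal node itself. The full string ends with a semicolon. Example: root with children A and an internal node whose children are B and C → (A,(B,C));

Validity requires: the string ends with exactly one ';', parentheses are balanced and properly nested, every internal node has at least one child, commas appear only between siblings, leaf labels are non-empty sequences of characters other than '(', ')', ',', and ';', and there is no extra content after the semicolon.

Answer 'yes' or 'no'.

Answer: yes

Derivation:
Input: ((C,(Y,M,V,N)),((F,(G,D)),(J,Z)));
Paren balance: 7 '(' vs 7 ')' OK
Ends with single ';': True
Full parse: OK
Valid: True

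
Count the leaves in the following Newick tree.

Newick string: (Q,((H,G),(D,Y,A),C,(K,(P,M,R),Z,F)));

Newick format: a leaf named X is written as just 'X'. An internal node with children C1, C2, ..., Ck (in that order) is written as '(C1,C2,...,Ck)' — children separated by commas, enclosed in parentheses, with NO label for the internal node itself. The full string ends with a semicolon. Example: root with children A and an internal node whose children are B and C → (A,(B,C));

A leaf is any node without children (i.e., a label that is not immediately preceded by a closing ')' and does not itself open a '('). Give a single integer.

Newick: (Q,((H,G),(D,Y,A),C,(K,(P,M,R),Z,F)));
Scan left-to-right; a leaf is any maximal label run not followed by '(':
  pos 1: leaf 'Q' → count = 1
  pos 5: leaf 'H' → count = 2
  pos 7: leaf 'G' → count = 3
  pos 11: leaf 'D' → count = 4
  pos 13: leaf 'Y' → count = 5
  pos 15: leaf 'A' → count = 6
  pos 18: leaf 'C' → count = 7
  pos 21: leaf 'K' → count = 8
  pos 24: leaf 'P' → count = 9
  pos 26: leaf 'M' → count = 10
  pos 28: leaf 'R' → count = 11
  pos 31: leaf 'Z' → count = 12
  pos 33: leaf 'F' → count = 13
Total leaves: 13

Answer: 13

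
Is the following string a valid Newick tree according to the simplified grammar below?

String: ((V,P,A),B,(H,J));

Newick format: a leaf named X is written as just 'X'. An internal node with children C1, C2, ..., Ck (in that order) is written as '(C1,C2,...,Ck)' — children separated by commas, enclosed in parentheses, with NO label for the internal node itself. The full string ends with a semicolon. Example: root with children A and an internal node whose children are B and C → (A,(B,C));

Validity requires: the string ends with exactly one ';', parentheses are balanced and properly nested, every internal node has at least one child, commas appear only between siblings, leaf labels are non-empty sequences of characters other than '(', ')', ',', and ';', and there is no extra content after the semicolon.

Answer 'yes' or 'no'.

Answer: yes

Derivation:
Input: ((V,P,A),B,(H,J));
Paren balance: 3 '(' vs 3 ')' OK
Ends with single ';': True
Full parse: OK
Valid: True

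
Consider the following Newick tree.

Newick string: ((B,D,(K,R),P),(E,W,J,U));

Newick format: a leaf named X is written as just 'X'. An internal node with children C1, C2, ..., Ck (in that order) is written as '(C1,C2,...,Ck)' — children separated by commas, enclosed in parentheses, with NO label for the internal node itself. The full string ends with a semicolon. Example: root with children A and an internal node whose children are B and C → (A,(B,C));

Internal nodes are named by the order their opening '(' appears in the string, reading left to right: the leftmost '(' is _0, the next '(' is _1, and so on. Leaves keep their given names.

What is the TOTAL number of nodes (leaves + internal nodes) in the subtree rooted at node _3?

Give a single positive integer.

Answer: 5

Derivation:
Newick: ((B,D,(K,R),P),(E,W,J,U));
Locate _3: it is the '(' at position 15 (the 4th '(' reading left to right).
Query: subtree rooted at _3
_3: subtree_size = 1 + 4
  E: subtree_size = 1 + 0
  W: subtree_size = 1 + 0
  J: subtree_size = 1 + 0
  U: subtree_size = 1 + 0
Total subtree size of _3: 5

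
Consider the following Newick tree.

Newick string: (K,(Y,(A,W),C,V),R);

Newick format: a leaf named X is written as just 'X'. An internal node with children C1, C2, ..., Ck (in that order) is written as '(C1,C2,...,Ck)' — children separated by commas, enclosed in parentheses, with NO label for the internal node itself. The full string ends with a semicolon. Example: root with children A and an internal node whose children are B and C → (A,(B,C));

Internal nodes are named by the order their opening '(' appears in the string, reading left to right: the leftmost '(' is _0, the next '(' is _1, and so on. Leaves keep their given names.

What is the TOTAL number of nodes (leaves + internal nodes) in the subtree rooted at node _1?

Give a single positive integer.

Answer: 7

Derivation:
Newick: (K,(Y,(A,W),C,V),R);
Locate _1: it is the '(' at position 3 (the 2nd '(' reading left to right).
Query: subtree rooted at _1
_1: subtree_size = 1 + 6
  Y: subtree_size = 1 + 0
  _2: subtree_size = 1 + 2
    A: subtree_size = 1 + 0
    W: subtree_size = 1 + 0
  C: subtree_size = 1 + 0
  V: subtree_size = 1 + 0
Total subtree size of _1: 7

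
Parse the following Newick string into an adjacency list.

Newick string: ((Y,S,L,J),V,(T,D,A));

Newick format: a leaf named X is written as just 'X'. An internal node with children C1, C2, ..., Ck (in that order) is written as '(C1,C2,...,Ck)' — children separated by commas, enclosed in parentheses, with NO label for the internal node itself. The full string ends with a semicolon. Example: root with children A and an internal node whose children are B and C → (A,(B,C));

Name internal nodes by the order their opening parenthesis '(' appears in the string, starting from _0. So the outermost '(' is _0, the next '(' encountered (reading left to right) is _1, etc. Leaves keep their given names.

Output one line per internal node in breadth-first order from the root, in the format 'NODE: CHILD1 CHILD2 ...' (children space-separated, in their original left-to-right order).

Input: ((Y,S,L,J),V,(T,D,A));
Scanning left-to-right, naming '(' by encounter order:
  pos 0: '(' -> open internal node _0 (depth 1)
  pos 1: '(' -> open internal node _1 (depth 2)
  pos 9: ')' -> close internal node _1 (now at depth 1)
  pos 13: '(' -> open internal node _2 (depth 2)
  pos 19: ')' -> close internal node _2 (now at depth 1)
  pos 20: ')' -> close internal node _0 (now at depth 0)
Total internal nodes: 3
BFS adjacency from root:
  _0: _1 V _2
  _1: Y S L J
  _2: T D A

Answer: _0: _1 V _2
_1: Y S L J
_2: T D A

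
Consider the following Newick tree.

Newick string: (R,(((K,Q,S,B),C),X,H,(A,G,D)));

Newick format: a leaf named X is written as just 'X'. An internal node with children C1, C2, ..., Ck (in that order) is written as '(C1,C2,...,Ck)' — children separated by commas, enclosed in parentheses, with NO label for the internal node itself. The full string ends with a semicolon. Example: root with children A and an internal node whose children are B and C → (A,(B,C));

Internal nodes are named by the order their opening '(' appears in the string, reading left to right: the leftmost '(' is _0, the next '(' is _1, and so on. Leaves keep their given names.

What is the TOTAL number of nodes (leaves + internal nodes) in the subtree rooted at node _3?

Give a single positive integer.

Newick: (R,(((K,Q,S,B),C),X,H,(A,G,D)));
Locate _3: it is the '(' at position 5 (the 4th '(' reading left to right).
Query: subtree rooted at _3
_3: subtree_size = 1 + 4
  K: subtree_size = 1 + 0
  Q: subtree_size = 1 + 0
  S: subtree_size = 1 + 0
  B: subtree_size = 1 + 0
Total subtree size of _3: 5

Answer: 5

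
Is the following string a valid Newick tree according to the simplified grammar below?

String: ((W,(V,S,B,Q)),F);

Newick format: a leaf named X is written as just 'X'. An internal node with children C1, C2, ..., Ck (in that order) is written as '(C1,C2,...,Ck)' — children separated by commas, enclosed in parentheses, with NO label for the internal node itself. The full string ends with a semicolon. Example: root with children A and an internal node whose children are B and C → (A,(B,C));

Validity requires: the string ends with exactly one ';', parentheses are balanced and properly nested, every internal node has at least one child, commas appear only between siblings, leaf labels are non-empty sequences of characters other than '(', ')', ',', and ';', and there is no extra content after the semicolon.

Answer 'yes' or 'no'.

Input: ((W,(V,S,B,Q)),F);
Paren balance: 3 '(' vs 3 ')' OK
Ends with single ';': True
Full parse: OK
Valid: True

Answer: yes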